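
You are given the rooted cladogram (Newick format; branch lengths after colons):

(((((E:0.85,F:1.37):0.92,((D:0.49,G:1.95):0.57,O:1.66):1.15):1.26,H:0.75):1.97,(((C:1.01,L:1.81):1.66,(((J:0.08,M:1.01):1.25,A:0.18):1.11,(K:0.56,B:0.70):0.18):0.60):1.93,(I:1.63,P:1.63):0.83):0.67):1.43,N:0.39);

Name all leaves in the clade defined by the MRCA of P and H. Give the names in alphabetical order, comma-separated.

Tracing P: it sits inside (I,P).
Tracing H: it sits inside (((E,F),((D,G),O)),H).
The smallest clade enclosing both is ((((E,F),((D,G),O)),H),(((C,L),(((J,M),A),(K,B))),(I,P))); the answer is its 15 terminal taxa in alphabetical order.

A, B, C, D, E, F, G, H, I, J, K, L, M, O, P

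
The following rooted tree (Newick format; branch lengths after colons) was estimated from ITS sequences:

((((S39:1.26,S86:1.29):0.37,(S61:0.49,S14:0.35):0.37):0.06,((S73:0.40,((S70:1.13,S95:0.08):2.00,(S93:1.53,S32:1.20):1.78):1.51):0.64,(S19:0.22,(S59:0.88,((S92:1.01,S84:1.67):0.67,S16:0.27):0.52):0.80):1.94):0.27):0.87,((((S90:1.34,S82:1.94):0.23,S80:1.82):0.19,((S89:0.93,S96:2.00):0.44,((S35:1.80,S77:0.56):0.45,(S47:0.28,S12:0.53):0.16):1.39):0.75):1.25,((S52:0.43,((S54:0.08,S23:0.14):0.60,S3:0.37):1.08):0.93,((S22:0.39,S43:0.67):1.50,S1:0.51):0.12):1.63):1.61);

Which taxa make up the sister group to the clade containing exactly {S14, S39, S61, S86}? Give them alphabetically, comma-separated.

The clade containing exactly {S14, S39, S61, S86} attaches to the tree at the node subtending (((S39,S86),(S61,S14)),((S73,((S70,S95),(S93,S32))),(S19,(S59,((S92,S84),S16))))).
The other lineage descending from that same node — the sister group — is ((S73,((S70,S95),(S93,S32))),(S19,(S59,((S92,S84),S16)))); its 10 tips in alphabetical order are the answer.

S16, S19, S32, S59, S70, S73, S84, S92, S93, S95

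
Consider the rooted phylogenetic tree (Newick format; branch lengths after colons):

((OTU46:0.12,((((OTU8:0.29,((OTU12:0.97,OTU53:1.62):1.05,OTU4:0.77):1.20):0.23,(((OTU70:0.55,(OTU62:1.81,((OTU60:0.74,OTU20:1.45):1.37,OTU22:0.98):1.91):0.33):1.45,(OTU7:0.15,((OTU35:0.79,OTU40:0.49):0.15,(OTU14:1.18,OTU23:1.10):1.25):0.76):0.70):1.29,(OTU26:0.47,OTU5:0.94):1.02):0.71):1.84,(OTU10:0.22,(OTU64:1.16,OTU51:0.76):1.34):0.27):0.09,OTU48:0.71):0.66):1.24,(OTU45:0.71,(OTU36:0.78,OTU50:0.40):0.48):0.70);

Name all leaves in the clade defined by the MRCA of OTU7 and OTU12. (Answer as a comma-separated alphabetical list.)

OTU12, OTU14, OTU20, OTU22, OTU23, OTU26, OTU35, OTU4, OTU40, OTU5, OTU53, OTU60, OTU62, OTU7, OTU70, OTU8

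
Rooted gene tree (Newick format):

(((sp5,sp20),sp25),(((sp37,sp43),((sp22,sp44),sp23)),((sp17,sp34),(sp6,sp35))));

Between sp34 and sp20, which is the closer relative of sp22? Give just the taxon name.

sp34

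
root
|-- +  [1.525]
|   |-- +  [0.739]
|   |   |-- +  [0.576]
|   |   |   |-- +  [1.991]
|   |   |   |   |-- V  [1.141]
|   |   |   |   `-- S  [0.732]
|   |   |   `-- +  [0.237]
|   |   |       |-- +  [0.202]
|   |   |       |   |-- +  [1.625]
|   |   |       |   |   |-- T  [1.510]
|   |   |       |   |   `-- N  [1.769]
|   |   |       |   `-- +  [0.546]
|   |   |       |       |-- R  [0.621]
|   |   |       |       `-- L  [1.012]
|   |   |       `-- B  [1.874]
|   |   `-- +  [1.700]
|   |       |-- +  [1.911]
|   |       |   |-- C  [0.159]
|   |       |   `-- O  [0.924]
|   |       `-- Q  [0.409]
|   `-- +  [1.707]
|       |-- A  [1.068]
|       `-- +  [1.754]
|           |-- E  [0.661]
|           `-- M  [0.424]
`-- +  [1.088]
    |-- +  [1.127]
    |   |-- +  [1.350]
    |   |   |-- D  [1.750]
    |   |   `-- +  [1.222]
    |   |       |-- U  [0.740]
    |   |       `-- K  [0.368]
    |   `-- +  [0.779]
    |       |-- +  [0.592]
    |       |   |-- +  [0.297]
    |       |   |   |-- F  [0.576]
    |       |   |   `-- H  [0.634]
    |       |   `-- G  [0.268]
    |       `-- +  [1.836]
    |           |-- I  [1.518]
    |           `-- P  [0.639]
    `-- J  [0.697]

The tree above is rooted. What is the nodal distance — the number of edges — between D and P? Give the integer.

The MRCA of D and P is the node subtending ((D,(U,K)),(((F,H),G),(I,P))).
From D up to that node: 2 branches. From P up to the same node: 3 branches. Total: 2 + 3 = 5.

5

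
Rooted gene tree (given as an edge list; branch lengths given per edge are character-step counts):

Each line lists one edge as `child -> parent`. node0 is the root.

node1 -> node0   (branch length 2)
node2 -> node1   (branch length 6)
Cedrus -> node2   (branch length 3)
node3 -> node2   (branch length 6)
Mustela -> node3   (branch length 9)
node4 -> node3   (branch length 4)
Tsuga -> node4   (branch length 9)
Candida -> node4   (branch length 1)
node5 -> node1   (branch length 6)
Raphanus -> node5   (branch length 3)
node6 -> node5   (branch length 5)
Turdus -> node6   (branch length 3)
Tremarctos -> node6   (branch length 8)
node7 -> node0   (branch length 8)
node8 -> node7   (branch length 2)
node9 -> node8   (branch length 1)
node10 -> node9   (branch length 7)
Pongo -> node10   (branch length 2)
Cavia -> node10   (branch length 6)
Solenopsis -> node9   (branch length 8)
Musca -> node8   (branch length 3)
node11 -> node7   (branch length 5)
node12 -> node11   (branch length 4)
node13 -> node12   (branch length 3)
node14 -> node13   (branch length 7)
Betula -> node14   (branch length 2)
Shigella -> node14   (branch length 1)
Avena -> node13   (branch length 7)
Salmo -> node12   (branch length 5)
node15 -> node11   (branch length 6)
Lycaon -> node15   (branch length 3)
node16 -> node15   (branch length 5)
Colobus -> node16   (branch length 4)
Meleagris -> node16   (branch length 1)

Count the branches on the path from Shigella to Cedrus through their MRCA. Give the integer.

The MRCA of Shigella and Cedrus is the root of the tree.
From Shigella up to that node: 6 branches. From Cedrus up to the same node: 3 branches. Total: 6 + 3 = 9.

9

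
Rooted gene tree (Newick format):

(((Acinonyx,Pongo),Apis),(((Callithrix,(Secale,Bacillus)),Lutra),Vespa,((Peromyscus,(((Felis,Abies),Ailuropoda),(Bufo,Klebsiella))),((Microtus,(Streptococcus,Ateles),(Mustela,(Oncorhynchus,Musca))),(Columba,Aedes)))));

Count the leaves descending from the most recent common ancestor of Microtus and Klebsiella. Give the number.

14

The MRCA of Microtus and Klebsiella is the node subtending ((Peromyscus,(((Felis,Abies),Ailuropoda),(Bufo,Klebsiella))),((Microtus,(Streptococcus,Ateles),(Mustela,(Oncorhynchus,Musca))),(Columba,Aedes))).
That clade contains 14 terminal taxa: Abies, Aedes, Ailuropoda, Ateles, Bufo, Columba, Felis, Klebsiella, Microtus, Musca, Mustela, Oncorhynchus, Peromyscus, Streptococcus.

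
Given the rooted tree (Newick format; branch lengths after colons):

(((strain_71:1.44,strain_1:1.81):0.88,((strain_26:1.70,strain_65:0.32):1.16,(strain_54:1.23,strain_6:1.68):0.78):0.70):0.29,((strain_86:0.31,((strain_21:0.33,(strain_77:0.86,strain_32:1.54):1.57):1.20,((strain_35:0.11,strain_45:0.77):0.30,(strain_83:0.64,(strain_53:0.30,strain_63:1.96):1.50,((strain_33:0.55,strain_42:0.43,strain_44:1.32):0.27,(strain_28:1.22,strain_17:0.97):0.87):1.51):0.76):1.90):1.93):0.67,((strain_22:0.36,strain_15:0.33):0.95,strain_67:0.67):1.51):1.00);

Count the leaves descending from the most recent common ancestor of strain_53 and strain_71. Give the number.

The MRCA of strain_53 and strain_71 is the root, so the clade is the entire tree.
That clade contains 23 terminal taxa: strain_1, strain_15, strain_17, strain_21, strain_22, strain_26, strain_28, strain_32, strain_33, strain_35, strain_42, strain_44, strain_45, strain_53, strain_54, strain_6, strain_63, strain_65, strain_67, strain_71, strain_77, strain_83, strain_86.

23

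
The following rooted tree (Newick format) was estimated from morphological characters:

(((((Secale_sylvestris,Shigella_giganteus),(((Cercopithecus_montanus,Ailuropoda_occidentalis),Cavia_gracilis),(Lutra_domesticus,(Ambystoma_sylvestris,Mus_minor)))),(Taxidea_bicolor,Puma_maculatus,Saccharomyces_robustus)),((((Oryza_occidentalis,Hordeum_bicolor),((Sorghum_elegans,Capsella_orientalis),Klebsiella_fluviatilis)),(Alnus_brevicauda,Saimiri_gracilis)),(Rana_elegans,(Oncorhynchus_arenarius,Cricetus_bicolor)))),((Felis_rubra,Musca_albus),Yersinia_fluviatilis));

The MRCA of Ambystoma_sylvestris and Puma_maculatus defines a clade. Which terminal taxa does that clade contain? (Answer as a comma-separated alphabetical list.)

Ailuropoda_occidentalis, Ambystoma_sylvestris, Cavia_gracilis, Cercopithecus_montanus, Lutra_domesticus, Mus_minor, Puma_maculatus, Saccharomyces_robustus, Secale_sylvestris, Shigella_giganteus, Taxidea_bicolor

Tracing Ambystoma_sylvestris: it sits inside (Ambystoma_sylvestris,Mus_minor).
Tracing Puma_maculatus: it sits inside (Taxidea_bicolor,Puma_maculatus,Saccharomyces_robustus).
The smallest clade enclosing both is (((Secale_sylvestris,Shigella_giganteus),(((Cercopithecus_montanus,Ailuropoda_occidentalis),Cavia_gracilis),(Lutra_domesticus,(Ambystoma_sylvestris,Mus_minor)))),(Taxidea_bicolor,Puma_maculatus,Saccharomyces_robustus)); the answer is its 11 terminal taxa in alphabetical order.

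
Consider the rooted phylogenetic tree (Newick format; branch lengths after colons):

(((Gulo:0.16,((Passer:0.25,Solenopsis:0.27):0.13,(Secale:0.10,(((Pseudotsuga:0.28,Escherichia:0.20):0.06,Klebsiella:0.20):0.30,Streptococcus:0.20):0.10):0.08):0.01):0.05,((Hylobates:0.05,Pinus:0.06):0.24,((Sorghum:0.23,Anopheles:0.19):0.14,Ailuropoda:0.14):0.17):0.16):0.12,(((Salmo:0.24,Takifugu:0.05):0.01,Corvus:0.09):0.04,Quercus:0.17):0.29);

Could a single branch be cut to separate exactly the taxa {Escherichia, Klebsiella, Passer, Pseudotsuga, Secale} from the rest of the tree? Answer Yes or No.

No

The MRCA of the listed taxa subtends ((Passer,Solenopsis),(Secale,(((Pseudotsuga,Escherichia),Klebsiella),Streptococcus))).
That clade also contains Solenopsis, Streptococcus, which are not in the proposed group, so the group is not monophyletic.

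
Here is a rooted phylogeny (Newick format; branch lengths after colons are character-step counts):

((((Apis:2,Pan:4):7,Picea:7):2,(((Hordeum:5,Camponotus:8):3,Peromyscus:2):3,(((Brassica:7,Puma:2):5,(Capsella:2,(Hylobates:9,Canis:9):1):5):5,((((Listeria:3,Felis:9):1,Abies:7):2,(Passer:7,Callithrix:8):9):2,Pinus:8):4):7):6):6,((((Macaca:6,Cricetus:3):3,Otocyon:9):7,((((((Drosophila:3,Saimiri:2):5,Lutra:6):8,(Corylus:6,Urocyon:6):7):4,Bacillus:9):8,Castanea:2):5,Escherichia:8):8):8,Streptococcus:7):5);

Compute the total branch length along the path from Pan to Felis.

44

The path runs Pan → … → MRCA → … → Felis; the MRCA is the node subtending (((Apis,Pan),Picea),(((Hordeum,Camponotus),Peromyscus),(((Brassica,Puma),(Capsella,(Hylobates,Canis))),((((Listeria,Felis),Abies),(Passer,Callithrix)),Pinus)))).
Branch lengths along that path: 4 + 7 + 2 + 6 + 7 + 4 + 2 + 2 + 1 + 9 = 44.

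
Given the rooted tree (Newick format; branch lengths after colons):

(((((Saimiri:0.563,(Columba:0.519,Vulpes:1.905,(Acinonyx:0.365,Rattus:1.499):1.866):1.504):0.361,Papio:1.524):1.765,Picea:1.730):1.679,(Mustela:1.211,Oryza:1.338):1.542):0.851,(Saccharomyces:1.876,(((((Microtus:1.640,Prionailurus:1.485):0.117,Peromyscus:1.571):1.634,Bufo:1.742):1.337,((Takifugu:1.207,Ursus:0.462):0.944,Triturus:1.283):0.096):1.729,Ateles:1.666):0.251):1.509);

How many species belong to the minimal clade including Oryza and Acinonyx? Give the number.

9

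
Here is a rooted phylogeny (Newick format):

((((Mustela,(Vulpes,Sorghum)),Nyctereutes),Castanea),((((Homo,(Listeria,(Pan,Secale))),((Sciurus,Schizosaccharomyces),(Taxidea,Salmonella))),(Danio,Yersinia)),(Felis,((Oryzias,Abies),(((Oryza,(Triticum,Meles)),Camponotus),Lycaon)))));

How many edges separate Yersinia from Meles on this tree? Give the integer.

The MRCA of Yersinia and Meles is the node subtending ((((Homo,(Listeria,(Pan,Secale))),((Sciurus,Schizosaccharomyces),(Taxidea,Salmonella))),(Danio,Yersinia)),(Felis,((Oryzias,Abies),(((Oryza,(Triticum,Meles)),Camponotus),Lycaon)))).
From Yersinia up to that node: 3 branches. From Meles up to the same node: 7 branches. Total: 3 + 7 = 10.

10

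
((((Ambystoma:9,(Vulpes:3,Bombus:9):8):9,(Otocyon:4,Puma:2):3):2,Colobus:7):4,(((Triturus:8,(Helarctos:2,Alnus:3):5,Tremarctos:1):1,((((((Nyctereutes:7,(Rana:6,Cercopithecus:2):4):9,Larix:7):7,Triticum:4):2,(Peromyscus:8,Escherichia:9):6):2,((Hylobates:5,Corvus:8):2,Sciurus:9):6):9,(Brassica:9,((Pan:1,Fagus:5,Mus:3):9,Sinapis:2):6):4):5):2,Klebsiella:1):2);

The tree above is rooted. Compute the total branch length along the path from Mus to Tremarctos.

29

The path runs Mus → … → MRCA → … → Tremarctos; the MRCA is the node subtending ((Triturus,(Helarctos,Alnus),Tremarctos),((((((Nyctereutes,(Rana,Cercopithecus)),Larix),Triticum),(Peromyscus,Escherichia)),((Hylobates,Corvus),Sciurus)),(Brassica,((Pan,Fagus,Mus),Sinapis)))).
Branch lengths along that path: 3 + 9 + 6 + 4 + 5 + 1 + 1 = 29.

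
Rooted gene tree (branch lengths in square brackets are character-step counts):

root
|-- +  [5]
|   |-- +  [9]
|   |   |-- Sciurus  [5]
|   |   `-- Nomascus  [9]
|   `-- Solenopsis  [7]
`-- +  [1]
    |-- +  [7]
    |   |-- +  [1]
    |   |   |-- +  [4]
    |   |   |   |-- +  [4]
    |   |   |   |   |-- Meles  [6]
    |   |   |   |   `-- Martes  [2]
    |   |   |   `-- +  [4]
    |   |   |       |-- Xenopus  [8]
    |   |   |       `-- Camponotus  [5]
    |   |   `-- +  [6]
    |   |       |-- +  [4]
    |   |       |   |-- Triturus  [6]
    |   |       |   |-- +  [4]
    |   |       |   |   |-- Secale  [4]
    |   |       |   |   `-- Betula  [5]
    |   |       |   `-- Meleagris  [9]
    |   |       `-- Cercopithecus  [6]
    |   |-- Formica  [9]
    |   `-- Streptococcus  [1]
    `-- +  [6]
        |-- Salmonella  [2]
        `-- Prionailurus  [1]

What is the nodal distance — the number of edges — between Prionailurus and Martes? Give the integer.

7

The MRCA of Prionailurus and Martes is the node subtending (((((Meles,Martes),(Xenopus,Camponotus)),((Triturus,(Secale,Betula),Meleagris),Cercopithecus)),Formica,Streptococcus),(Salmonella,Prionailurus)).
From Prionailurus up to that node: 2 branches. From Martes up to the same node: 5 branches. Total: 2 + 5 = 7.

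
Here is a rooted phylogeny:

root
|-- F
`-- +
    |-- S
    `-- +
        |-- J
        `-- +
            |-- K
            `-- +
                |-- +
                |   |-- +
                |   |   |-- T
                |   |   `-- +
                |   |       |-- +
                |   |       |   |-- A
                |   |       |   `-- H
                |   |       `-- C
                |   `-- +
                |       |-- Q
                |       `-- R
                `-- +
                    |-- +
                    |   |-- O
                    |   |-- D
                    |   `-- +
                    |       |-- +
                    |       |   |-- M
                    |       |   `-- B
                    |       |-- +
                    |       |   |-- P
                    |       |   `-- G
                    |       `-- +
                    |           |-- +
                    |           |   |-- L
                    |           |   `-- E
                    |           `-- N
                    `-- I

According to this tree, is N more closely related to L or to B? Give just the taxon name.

The MRCA of N and L subtends ((L,E),N) (3 taxa).
The MRCA of N and B subtends ((M,B),(P,G),((L,E),N)) (7 taxa).
The first is nested inside the second, so N shares a more recent common ancestor with L.

L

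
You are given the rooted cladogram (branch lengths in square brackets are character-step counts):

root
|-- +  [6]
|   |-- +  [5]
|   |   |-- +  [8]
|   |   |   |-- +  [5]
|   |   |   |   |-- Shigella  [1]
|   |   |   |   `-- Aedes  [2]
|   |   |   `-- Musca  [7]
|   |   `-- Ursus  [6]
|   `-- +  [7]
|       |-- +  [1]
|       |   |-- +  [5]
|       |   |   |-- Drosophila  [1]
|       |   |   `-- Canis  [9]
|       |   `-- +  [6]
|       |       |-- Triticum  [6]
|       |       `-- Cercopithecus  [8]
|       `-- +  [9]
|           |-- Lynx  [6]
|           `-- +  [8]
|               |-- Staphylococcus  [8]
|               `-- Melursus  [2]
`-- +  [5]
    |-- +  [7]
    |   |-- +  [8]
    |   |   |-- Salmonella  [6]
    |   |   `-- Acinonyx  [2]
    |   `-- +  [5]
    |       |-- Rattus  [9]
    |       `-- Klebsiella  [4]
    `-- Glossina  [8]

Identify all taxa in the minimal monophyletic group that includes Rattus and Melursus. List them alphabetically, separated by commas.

Acinonyx, Aedes, Canis, Cercopithecus, Drosophila, Glossina, Klebsiella, Lynx, Melursus, Musca, Rattus, Salmonella, Shigella, Staphylococcus, Triticum, Ursus

Tracing Rattus: it sits inside (Rattus,Klebsiella).
Tracing Melursus: it sits inside (Staphylococcus,Melursus).
The smallest clade enclosing both is the whole tree (their MRCA is the root), so the answer is all 16 tips in alphabetical order.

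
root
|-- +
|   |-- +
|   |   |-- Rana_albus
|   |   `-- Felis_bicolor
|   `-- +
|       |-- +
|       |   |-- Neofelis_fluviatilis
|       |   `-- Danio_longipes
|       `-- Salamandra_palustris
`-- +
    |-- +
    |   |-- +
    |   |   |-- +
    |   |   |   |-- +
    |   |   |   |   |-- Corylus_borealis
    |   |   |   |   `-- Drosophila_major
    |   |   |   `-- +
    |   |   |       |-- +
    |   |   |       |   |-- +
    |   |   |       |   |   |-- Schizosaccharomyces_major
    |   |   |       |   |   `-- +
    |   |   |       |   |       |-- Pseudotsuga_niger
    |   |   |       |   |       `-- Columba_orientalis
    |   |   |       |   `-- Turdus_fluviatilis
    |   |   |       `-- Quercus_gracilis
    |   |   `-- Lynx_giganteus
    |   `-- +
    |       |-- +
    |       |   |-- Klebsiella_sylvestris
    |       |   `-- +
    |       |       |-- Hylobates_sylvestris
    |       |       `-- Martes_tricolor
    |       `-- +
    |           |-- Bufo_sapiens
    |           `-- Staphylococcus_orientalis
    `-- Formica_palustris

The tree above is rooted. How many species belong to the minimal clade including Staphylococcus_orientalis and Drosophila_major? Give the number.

13

The MRCA of Staphylococcus_orientalis and Drosophila_major is the node subtending ((((Corylus_borealis,Drosophila_major),(((Schizosaccharomyces_major,(Pseudotsuga_niger,Columba_orientalis)),Turdus_fluviatilis),Quercus_gracilis)),Lynx_giganteus),((Klebsiella_sylvestris,(Hylobates_sylvestris,Martes_tricolor)),(Bufo_sapiens,Staphylococcus_orientalis))).
That clade contains 13 terminal taxa: Bufo_sapiens, Columba_orientalis, Corylus_borealis, Drosophila_major, Hylobates_sylvestris, Klebsiella_sylvestris, Lynx_giganteus, Martes_tricolor, Pseudotsuga_niger, Quercus_gracilis, Schizosaccharomyces_major, Staphylococcus_orientalis, Turdus_fluviatilis.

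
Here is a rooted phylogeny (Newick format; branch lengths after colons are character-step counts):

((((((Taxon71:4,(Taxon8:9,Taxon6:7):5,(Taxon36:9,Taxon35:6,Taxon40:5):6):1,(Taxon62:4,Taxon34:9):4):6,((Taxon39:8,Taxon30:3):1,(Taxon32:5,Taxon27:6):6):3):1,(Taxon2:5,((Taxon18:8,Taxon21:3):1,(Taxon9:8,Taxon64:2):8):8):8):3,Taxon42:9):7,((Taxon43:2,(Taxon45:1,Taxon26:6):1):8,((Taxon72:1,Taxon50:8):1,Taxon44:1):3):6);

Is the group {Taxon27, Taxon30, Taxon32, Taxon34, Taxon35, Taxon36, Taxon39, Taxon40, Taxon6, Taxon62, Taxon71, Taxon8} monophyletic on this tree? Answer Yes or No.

The most recent common ancestor of these taxa subtends (((Taxon71,(Taxon8,Taxon6),(Taxon36,Taxon35,Taxon40)),(Taxon62,Taxon34)),((Taxon39,Taxon30),(Taxon32,Taxon27))).
That clade has exactly 12 tips — every listed taxon and nothing else — so the group is monophyletic.

Yes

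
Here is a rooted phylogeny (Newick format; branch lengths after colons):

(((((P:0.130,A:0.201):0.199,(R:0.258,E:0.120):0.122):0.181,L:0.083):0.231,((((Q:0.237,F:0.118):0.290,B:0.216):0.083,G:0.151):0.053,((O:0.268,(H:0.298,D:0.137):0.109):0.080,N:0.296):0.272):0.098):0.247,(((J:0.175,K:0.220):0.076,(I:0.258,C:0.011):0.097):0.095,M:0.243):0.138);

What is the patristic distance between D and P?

The path runs D → … → MRCA → … → P; the MRCA is the node subtending ((((P,A),(R,E)),L),((((Q,F),B),G),((O,(H,D)),N))).
Branch lengths along that path: 0.137 + 0.109 + 0.080 + 0.272 + 0.098 + 0.231 + 0.181 + 0.199 + 0.130 = 1.437.

1.437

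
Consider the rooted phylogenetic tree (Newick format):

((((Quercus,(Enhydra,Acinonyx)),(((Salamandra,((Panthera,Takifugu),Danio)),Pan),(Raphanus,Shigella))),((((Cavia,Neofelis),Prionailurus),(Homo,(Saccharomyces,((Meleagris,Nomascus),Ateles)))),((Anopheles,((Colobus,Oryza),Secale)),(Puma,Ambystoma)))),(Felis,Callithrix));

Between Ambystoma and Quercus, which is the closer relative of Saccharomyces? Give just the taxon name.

The MRCA of Saccharomyces and Ambystoma subtends ((((Cavia,Neofelis),Prionailurus),(Homo,(Saccharomyces,((Meleagris,Nomascus),Ateles)))),((Anopheles,((Colobus,Oryza),Secale)),(Puma,Ambystoma))) (14 taxa).
The MRCA of Saccharomyces and Quercus subtends (((Quercus,(Enhydra,Acinonyx)),(((Salamandra,((Panthera,Takifugu),Danio)),Pan),(Raphanus,Shigella))),((((Cavia,Neofelis),Prionailurus),(Homo,(Saccharomyces,((Meleagris,Nomascus),Ateles)))),((Anopheles,((Colobus,Oryza),Secale)),(Puma,Ambystoma)))) (24 taxa).
The first is nested inside the second, so Saccharomyces shares a more recent common ancestor with Ambystoma.

Ambystoma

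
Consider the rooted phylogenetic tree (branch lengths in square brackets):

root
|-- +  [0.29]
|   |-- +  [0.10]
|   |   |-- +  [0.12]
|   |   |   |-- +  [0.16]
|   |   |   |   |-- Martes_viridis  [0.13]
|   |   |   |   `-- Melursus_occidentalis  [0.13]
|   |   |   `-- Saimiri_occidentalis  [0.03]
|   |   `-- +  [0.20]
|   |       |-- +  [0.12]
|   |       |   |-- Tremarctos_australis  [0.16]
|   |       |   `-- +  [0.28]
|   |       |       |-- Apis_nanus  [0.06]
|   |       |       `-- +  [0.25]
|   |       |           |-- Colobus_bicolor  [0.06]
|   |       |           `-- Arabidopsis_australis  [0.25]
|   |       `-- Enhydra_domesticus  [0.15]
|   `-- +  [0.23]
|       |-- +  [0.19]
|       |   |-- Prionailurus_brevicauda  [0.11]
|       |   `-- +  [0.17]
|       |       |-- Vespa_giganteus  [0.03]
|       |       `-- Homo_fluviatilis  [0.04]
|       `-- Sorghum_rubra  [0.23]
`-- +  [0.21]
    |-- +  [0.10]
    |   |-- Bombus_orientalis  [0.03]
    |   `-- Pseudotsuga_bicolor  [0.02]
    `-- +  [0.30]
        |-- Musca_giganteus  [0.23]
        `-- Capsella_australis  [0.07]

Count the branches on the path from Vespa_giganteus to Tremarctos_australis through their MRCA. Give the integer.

8

The MRCA of Vespa_giganteus and Tremarctos_australis is the node subtending ((((Martes_viridis,Melursus_occidentalis),Saimiri_occidentalis),((Tremarctos_australis,(Apis_nanus,(Colobus_bicolor,Arabidopsis_australis))),Enhydra_domesticus)),((Prionailurus_brevicauda,(Vespa_giganteus,Homo_fluviatilis)),Sorghum_rubra)).
From Vespa_giganteus up to that node: 4 branches. From Tremarctos_australis up to the same node: 4 branches. Total: 4 + 4 = 8.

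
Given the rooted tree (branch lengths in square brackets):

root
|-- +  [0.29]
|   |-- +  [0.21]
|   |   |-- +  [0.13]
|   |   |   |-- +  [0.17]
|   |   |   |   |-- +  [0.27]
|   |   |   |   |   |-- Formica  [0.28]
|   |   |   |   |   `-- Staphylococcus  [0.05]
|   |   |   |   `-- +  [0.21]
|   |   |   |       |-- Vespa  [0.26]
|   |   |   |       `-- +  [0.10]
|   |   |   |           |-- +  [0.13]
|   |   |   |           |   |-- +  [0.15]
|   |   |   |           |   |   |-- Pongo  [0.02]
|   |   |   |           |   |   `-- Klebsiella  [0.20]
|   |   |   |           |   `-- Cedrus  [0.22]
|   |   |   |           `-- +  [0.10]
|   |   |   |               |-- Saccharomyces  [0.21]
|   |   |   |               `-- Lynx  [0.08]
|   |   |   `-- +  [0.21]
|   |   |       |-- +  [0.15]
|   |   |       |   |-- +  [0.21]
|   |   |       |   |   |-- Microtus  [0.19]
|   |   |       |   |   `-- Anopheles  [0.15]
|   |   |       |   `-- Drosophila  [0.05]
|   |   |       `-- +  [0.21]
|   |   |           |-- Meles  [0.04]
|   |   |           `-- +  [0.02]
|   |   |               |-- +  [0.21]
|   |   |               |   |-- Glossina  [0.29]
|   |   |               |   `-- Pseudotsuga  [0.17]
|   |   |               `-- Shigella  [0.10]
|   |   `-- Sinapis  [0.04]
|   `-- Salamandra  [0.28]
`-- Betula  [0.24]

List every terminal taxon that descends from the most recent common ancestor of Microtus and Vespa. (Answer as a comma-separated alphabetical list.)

Tracing Microtus: it sits inside (Microtus,Anopheles).
Tracing Vespa: it sits inside (Vespa,(((Pongo,Klebsiella),Cedrus),(Saccharomyces,Lynx))).
The smallest clade enclosing both is (((Formica,Staphylococcus),(Vespa,(((Pongo,Klebsiella),Cedrus),(Saccharomyces,Lynx)))),(((Microtus,Anopheles),Drosophila),(Meles,((Glossina,Pseudotsuga),Shigella)))); the answer is its 15 terminal taxa in alphabetical order.

Anopheles, Cedrus, Drosophila, Formica, Glossina, Klebsiella, Lynx, Meles, Microtus, Pongo, Pseudotsuga, Saccharomyces, Shigella, Staphylococcus, Vespa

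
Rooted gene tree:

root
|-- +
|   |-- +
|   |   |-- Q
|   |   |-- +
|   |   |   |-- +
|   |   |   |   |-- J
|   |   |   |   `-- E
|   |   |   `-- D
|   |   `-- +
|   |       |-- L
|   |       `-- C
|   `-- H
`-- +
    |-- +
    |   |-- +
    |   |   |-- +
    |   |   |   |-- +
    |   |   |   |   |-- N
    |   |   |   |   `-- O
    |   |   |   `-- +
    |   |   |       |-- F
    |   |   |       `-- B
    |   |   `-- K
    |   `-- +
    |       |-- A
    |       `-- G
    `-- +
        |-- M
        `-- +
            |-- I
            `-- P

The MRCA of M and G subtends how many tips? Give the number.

The MRCA of M and G is the node subtending (((((N,O),(F,B)),K),(A,G)),(M,(I,P))).
That clade contains 10 terminal taxa: A, B, F, G, I, K, M, N, O, P.

10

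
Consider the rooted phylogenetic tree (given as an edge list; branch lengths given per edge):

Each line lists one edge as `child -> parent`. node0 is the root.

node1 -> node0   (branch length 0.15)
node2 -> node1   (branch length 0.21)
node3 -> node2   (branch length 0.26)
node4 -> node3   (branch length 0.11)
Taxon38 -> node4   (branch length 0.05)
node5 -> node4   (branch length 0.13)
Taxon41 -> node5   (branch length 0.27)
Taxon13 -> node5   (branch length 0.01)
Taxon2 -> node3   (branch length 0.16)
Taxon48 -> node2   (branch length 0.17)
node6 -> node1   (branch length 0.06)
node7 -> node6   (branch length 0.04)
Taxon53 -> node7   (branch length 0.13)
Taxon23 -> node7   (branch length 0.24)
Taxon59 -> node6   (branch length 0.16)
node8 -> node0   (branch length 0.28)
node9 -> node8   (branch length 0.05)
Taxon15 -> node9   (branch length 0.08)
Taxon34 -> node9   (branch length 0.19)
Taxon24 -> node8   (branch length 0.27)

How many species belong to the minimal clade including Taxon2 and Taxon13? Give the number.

4

The MRCA of Taxon2 and Taxon13 is the node subtending ((Taxon38,(Taxon41,Taxon13)),Taxon2).
That clade contains 4 terminal taxa: Taxon13, Taxon2, Taxon38, Taxon41.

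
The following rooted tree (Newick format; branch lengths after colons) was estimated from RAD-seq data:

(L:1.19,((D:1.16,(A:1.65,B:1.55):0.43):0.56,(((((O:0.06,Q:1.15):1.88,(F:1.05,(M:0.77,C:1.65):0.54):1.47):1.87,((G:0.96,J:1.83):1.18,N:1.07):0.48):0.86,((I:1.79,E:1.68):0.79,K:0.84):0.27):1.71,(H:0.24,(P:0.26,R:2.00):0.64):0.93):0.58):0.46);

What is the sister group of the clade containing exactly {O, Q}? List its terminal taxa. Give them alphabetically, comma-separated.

The clade containing exactly {O, Q} attaches to the tree at the node subtending ((O,Q),(F,(M,C))).
The other lineage descending from that same node — the sister group — is (F,(M,C)); its 3 tips in alphabetical order are the answer.

C, F, M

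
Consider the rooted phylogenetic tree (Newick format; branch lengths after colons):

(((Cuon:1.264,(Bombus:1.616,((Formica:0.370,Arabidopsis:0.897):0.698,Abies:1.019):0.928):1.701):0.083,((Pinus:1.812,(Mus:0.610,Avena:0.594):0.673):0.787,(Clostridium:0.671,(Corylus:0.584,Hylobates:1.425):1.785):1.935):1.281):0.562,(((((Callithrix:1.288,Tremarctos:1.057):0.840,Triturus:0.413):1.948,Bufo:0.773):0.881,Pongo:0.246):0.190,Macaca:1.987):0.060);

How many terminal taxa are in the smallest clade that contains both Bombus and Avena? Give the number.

11

The MRCA of Bombus and Avena is the node subtending ((Cuon,(Bombus,((Formica,Arabidopsis),Abies))),((Pinus,(Mus,Avena)),(Clostridium,(Corylus,Hylobates)))).
That clade contains 11 terminal taxa: Abies, Arabidopsis, Avena, Bombus, Clostridium, Corylus, Cuon, Formica, Hylobates, Mus, Pinus.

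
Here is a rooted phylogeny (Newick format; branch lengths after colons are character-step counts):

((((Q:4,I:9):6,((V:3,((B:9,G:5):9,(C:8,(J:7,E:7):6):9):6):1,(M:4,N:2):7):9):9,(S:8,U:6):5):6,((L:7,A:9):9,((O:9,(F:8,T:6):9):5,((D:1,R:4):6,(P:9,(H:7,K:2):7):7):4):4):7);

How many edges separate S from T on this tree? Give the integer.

The MRCA of S and T is the root of the tree.
From S up to that node: 3 branches. From T up to the same node: 5 branches. Total: 3 + 5 = 8.

8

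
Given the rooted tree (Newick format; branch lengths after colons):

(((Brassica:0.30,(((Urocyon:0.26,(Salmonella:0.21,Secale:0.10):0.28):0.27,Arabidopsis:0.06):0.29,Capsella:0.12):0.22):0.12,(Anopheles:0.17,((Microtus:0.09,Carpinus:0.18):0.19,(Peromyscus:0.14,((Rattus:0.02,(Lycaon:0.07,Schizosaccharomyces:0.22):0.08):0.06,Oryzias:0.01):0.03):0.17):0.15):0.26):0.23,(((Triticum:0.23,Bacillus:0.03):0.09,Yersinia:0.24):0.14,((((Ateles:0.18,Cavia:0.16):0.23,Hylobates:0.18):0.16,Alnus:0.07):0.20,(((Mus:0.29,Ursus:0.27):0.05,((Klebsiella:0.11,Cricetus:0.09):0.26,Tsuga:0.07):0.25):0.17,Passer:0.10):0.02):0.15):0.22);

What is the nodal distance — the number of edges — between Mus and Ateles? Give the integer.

The MRCA of Mus and Ateles is the node subtending ((((Ateles,Cavia),Hylobates),Alnus),(((Mus,Ursus),((Klebsiella,Cricetus),Tsuga)),Passer)).
From Mus up to that node: 4 branches. From Ateles up to the same node: 4 branches. Total: 4 + 4 = 8.

8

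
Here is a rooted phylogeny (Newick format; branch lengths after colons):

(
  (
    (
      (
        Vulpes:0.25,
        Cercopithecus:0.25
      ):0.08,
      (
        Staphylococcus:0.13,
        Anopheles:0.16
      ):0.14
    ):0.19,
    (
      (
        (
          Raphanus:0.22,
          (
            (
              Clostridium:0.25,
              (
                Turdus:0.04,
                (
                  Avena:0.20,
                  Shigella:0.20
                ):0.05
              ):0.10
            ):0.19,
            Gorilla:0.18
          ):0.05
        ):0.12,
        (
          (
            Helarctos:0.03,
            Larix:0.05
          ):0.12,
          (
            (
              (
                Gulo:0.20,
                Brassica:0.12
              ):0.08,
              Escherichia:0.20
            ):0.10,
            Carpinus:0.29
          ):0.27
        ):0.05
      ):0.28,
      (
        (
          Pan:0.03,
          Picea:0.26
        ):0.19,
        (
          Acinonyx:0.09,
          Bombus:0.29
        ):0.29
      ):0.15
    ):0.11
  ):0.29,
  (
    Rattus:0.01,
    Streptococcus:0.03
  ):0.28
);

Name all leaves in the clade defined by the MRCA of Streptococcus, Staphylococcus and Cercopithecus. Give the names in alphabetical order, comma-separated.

Tracing Streptococcus: it sits inside (Rattus,Streptococcus).
Tracing Staphylococcus: it sits inside (Staphylococcus,Anopheles).
Tracing Cercopithecus: it sits inside (Vulpes,Cercopithecus).
The smallest clade enclosing all 3 is the whole tree (their MRCA is the root), so the answer is all 22 tips in alphabetical order.

Acinonyx, Anopheles, Avena, Bombus, Brassica, Carpinus, Cercopithecus, Clostridium, Escherichia, Gorilla, Gulo, Helarctos, Larix, Pan, Picea, Raphanus, Rattus, Shigella, Staphylococcus, Streptococcus, Turdus, Vulpes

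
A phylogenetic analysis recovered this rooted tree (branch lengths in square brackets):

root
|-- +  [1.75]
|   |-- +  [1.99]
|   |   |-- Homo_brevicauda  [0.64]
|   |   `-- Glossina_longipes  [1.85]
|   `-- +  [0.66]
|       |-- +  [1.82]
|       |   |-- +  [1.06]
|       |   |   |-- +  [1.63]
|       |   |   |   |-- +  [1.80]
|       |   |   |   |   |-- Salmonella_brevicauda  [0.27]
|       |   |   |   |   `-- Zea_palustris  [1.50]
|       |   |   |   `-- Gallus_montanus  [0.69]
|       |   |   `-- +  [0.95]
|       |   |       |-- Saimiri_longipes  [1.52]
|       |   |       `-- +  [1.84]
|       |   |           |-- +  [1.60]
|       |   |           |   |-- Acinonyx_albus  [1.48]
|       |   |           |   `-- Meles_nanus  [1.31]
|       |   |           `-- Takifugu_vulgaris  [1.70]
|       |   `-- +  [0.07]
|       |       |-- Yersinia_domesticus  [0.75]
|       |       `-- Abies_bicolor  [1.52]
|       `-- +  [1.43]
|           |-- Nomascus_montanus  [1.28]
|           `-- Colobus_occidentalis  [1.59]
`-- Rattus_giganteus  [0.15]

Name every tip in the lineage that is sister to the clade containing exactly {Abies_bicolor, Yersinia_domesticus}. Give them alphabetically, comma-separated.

Acinonyx_albus, Gallus_montanus, Meles_nanus, Saimiri_longipes, Salmonella_brevicauda, Takifugu_vulgaris, Zea_palustris

The clade containing exactly {Abies_bicolor, Yersinia_domesticus} attaches to the tree at the node subtending ((((Salmonella_brevicauda,Zea_palustris),Gallus_montanus),(Saimiri_longipes,((Acinonyx_albus,Meles_nanus),Takifugu_vulgaris))),(Yersinia_domesticus,Abies_bicolor)).
The other lineage descending from that same node — the sister group — is (((Salmonella_brevicauda,Zea_palustris),Gallus_montanus),(Saimiri_longipes,((Acinonyx_albus,Meles_nanus),Takifugu_vulgaris))); its 7 tips in alphabetical order are the answer.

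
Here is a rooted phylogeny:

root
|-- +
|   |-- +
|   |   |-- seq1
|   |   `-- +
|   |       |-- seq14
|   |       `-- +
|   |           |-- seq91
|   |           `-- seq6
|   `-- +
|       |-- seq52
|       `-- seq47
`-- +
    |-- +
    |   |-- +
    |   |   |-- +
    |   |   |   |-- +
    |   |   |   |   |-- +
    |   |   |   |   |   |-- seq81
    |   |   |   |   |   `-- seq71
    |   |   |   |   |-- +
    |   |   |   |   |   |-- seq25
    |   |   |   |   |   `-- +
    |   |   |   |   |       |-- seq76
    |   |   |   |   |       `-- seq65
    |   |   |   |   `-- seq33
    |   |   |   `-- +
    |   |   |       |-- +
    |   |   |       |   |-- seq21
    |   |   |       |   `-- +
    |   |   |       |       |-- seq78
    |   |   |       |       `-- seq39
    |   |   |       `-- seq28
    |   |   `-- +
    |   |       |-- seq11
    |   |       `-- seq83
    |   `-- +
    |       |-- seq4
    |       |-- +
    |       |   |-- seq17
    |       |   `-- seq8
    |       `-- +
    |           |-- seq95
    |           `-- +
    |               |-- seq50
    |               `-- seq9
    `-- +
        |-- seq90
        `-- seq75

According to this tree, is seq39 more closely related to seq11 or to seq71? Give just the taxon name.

seq71

The MRCA of seq39 and seq71 subtends (((seq81,seq71),(seq25,(seq76,seq65)),seq33),((seq21,(seq78,seq39)),seq28)) (10 taxa).
The MRCA of seq39 and seq11 subtends ((((seq81,seq71),(seq25,(seq76,seq65)),seq33),((seq21,(seq78,seq39)),seq28)),(seq11,seq83)) (12 taxa).
The first is nested inside the second, so seq39 shares a more recent common ancestor with seq71.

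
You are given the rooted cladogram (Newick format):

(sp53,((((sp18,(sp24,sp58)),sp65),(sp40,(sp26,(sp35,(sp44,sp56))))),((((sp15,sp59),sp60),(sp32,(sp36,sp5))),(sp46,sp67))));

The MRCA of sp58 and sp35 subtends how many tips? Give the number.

9

The MRCA of sp58 and sp35 is the node subtending (((sp18,(sp24,sp58)),sp65),(sp40,(sp26,(sp35,(sp44,sp56))))).
That clade contains 9 terminal taxa: sp18, sp24, sp26, sp35, sp40, sp44, sp56, sp58, sp65.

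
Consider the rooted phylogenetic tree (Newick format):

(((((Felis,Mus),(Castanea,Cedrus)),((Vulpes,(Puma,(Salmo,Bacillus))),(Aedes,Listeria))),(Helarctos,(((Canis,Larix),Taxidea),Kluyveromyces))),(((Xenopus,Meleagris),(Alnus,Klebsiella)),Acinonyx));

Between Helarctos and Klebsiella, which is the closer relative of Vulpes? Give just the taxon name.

Helarctos

The MRCA of Vulpes and Helarctos subtends ((((Felis,Mus),(Castanea,Cedrus)),((Vulpes,(Puma,(Salmo,Bacillus))),(Aedes,Listeria))),(Helarctos,(((Canis,Larix),Taxidea),Kluyveromyces))) (15 taxa).
The MRCA of Vulpes and Klebsiella is the root, subtending the entire tree (20 taxa).
The first is nested inside the second, so Vulpes shares a more recent common ancestor with Helarctos.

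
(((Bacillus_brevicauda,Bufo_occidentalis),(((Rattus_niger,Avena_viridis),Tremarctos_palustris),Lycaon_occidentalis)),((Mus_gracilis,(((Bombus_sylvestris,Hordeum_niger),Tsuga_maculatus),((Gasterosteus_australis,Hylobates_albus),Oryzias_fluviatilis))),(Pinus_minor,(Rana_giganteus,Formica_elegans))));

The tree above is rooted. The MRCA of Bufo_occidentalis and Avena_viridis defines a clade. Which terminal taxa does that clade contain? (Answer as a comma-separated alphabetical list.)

Avena_viridis, Bacillus_brevicauda, Bufo_occidentalis, Lycaon_occidentalis, Rattus_niger, Tremarctos_palustris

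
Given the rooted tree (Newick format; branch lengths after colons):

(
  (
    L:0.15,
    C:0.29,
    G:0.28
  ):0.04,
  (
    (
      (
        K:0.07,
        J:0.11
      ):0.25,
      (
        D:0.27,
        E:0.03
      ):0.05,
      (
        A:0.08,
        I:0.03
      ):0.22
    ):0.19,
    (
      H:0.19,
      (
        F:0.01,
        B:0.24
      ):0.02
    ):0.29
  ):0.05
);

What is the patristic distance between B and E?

0.82

The path runs B → … → MRCA → … → E; the MRCA is the node subtending (((K,J),(D,E),(A,I)),(H,(F,B))).
Branch lengths along that path: 0.24 + 0.02 + 0.29 + 0.19 + 0.05 + 0.03 = 0.82.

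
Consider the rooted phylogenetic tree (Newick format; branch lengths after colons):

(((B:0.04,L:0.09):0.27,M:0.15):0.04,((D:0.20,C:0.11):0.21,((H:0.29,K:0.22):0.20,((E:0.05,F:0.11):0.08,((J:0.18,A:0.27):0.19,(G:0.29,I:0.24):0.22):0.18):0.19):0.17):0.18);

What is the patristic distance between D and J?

1.32

The path runs D → … → MRCA → … → J; the MRCA is the node subtending ((D,C),((H,K),((E,F),((J,A),(G,I))))).
Branch lengths along that path: 0.20 + 0.21 + 0.17 + 0.19 + 0.18 + 0.19 + 0.18 = 1.32.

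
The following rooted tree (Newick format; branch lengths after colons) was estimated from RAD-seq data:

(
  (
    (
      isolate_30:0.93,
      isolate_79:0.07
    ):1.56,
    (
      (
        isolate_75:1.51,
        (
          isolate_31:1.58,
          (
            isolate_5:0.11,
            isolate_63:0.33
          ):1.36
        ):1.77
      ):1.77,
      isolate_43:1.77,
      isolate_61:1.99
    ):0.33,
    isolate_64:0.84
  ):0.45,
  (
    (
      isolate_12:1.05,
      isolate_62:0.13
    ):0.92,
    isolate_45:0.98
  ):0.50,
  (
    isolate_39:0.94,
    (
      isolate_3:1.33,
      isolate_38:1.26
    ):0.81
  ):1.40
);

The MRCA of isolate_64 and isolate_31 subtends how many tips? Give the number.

The MRCA of isolate_64 and isolate_31 is the node subtending ((isolate_30,isolate_79),((isolate_75,(isolate_31,(isolate_5,isolate_63))),isolate_43,isolate_61),isolate_64).
That clade contains 9 terminal taxa: isolate_30, isolate_31, isolate_43, isolate_5, isolate_61, isolate_63, isolate_64, isolate_75, isolate_79.

9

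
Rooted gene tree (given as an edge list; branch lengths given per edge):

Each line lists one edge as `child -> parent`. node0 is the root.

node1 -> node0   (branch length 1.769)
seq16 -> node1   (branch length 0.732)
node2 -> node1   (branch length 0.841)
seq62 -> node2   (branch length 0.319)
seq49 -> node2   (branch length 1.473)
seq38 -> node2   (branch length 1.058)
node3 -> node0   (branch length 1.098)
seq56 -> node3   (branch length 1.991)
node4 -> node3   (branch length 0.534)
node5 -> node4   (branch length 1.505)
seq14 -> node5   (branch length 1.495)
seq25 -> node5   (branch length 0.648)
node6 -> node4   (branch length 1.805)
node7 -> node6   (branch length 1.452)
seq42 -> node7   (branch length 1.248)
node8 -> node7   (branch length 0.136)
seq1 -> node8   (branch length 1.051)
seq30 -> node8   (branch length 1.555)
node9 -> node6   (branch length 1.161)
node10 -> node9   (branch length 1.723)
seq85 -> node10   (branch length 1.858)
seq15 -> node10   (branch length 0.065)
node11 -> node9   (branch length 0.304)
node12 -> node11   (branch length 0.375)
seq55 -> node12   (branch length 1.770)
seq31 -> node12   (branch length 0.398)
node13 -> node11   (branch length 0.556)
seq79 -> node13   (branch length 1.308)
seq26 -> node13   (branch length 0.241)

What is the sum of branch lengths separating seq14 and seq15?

7.754

The path runs seq14 → … → MRCA → … → seq15; the MRCA is the node subtending ((seq14,seq25),((seq42,(seq1,seq30)),((seq85,seq15),((seq55,seq31),(seq79,seq26))))).
Branch lengths along that path: 1.495 + 1.505 + 1.805 + 1.161 + 1.723 + 0.065 = 7.754.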